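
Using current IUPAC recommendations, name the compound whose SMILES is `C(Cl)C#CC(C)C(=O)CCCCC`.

The longest carbon chain that includes the carbonyl and the multiple bond has 10 carbons, so the parent hydride is decane.
The principal characteristic group is a ketone (C=O on an internal carbon), named with the suffix -one.
A C≡C triple bond in the chain gives the infix -yne-.
The numbering direction is chosen so that numbering from this end puts the carbonyl group at C-5 rather than C-6.
That gives the carbonyl at C-5; the triple bond between C-2 and C-3; a chloro group at C-1; a methyl group at C-4.
Substituent prefixes are cited in alphabetical order (multiplying prefixes like di-/tri- are ignored for ordering).
Assembling the pieces gives 1-chloro-4-methyldec-2-yn-5-one.

1-chloro-4-methyldec-2-yn-5-one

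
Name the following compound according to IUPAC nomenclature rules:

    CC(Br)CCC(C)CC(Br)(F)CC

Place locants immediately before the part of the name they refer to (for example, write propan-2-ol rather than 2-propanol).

The longest continuous carbon chain has 9 atoms, so the parent hydride is nonane.
Choose the numbering such that the substituent locant set {2,5,7,7} is lower than {3,3,5,8} at the first point of difference.
This places bromo groups at C-2 and C-7; a fluoro group at C-7; a methyl group at C-5.
The substituents are ordered alphabetically, ignoring any di-/tri- multipliers.
Putting it together: 2,7-dibromo-7-fluoro-5-methylnonane.

2,7-dibromo-7-fluoro-5-methylnonane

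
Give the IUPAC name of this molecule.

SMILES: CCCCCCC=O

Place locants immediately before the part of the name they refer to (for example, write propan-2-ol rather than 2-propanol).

Counting along the main chain through the –CHO group gives 7 carbons: the parent is heptane.
An aldehyde (terminal –CHO) is the principal characteristic group, giving the suffix -al.
Number the chain so that the aldehyde carbon is C-1 by definition.
Putting it together: heptanal.

heptanal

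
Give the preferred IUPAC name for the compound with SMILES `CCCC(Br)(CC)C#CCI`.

4-bromo-4-ethyl-1-iodohept-2-yne

The longest chain bearing the multiple bond is 7 carbons long (heptane).
A C≡C triple bond in the chain gives the infix -yne-.
Choose the numbering such that numbering from this end puts the triple bond at C-2 rather than C-5.
This places the triple bond between C-2 and C-3; a bromo group at C-4; an ethyl group at C-4; an iodo group at C-1.
Substituent prefixes are cited in alphabetical order (multiplying prefixes like di-/tri- are ignored for ordering).
The name is 4-bromo-4-ethyl-1-iodohept-2-yne.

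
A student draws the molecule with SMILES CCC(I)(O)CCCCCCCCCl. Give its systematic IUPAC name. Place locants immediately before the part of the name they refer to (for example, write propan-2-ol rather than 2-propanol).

The longest carbon chain that includes the –OH group has 11 carbons, so the parent hydride is undecane.
The principal characteristic group is an alcohol (–OH), named with the suffix -ol.
Choose the numbering such that numbering from this end puts the hydroxyl group at C-3 rather than C-9.
This places the hydroxyl at C-3; a chloro group at C-11; an iodo group at C-3.
Prefixes are listed alphabetically: chloro, iodo.
Assembling the pieces gives 11-chloro-3-iodoundecan-3-ol.

11-chloro-3-iodoundecan-3-ol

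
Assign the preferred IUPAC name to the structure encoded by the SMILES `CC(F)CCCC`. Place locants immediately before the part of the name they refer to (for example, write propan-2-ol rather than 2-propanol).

2-fluorohexane

The longest continuous carbon chain has 6 atoms, so the parent hydride is hexane.
The numbering direction is chosen so that the substituent locant set {2} is lower than {5} at the first point of difference.
That gives a fluoro group at C-2.
The name is 2-fluorohexane.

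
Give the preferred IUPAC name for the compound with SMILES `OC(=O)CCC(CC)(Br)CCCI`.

4-bromo-4-ethyl-7-iodoheptanoic acid

Counting along the main chain through the –COOH group gives 7 carbons: the parent is heptane.
The highest-priority functional group is a carboxylic acid (terminal –COOH), so the name ends in -oic acid.
The numbering direction is chosen so that the carboxylic acid carbon is C-1 by definition.
That gives a bromo group at C-4; an ethyl group at C-4; an iodo group at C-7.
Prefixes are listed alphabetically: bromo, ethyl, iodo.
The name is 4-bromo-4-ethyl-7-iodoheptanoic acid.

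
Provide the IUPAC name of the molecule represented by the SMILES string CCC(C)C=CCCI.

1-iodo-5-methylhept-3-ene

The longest chain bearing the multiple bond is 7 carbons long (heptane).
The chain contains a C=C double bond, so the unsaturation ending is -ene.
The numbering direction is chosen so that numbering from this end puts the double bond at C-3 rather than C-4.
With this numbering: the double bond between C-3 and C-4; an iodo group at C-1; a methyl group at C-5.
Prefixes are listed alphabetically: iodo, methyl.
The name is 1-iodo-5-methylhept-3-ene.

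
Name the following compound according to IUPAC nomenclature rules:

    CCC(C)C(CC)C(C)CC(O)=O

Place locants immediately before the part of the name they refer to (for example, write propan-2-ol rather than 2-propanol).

4-ethyl-3,5-dimethylheptanoic acid

The longest chain bearing the –COOH group is 7 carbons long (heptane).
The highest-priority functional group is a carboxylic acid (terminal –COOH), so the name ends in -oic acid.
The numbering direction is chosen so that the carboxylic acid carbon is C-1 by definition.
That gives an ethyl group at C-4; methyl groups at C-3 and C-5.
Prefixes are listed alphabetically: ethyl, methyl.
Putting it together: 4-ethyl-3,5-dimethylheptanoic acid.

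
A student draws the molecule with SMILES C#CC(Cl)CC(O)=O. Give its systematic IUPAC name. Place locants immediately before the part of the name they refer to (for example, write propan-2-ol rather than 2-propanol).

Counting along the main chain through the –COOH group and the multiple bond gives 5 carbons: the parent is pentane.
A carboxylic acid (terminal –COOH) is the principal characteristic group, giving the suffix -oic acid.
A C≡C triple bond in the chain gives the infix -yne-.
Number the chain so that the carboxylic acid carbon is C-1 by definition.
That gives the triple bond between C-4 and C-5; a chloro group at C-3.
Assembling the pieces gives 3-chloropent-4-ynoic acid.

3-chloropent-4-ynoic acid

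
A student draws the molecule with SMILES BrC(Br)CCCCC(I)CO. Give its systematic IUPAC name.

7,7-dibromo-2-iodoheptan-1-ol

The longest chain bearing the –OH group is 7 carbons long (heptane).
The highest-priority functional group is an alcohol (–OH), so the name ends in -ol.
Number the chain so that numbering from this end puts the hydroxyl group at C-1 rather than C-7.
That gives the hydroxyl at C-1; two bromo groups at C-7; an iodo group at C-2.
The substituents are ordered alphabetically, ignoring any di-/tri- multipliers.
Assembling the pieces gives 7,7-dibromo-2-iodoheptan-1-ol.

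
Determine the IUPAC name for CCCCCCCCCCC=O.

undecanal

The longest chain bearing the –CHO group is 11 carbons long (undecane).
An aldehyde (terminal –CHO) is the principal characteristic group, giving the suffix -al.
Number the chain so that the aldehyde carbon is C-1 by definition.
Assembling the pieces gives undecanal.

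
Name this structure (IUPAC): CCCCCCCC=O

octanal

The longest chain bearing the –CHO group is 8 carbons long (octane).
The principal characteristic group is an aldehyde (terminal –CHO), named with the suffix -al.
The numbering direction is chosen so that the aldehyde carbon is C-1 by definition.
The name is octanal.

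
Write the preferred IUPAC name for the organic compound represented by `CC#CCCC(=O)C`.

The longest chain bearing the carbonyl and the multiple bond is 7 carbons long (heptane).
The principal characteristic group is a ketone (C=O on an internal carbon), named with the suffix -one.
There is one C≡C triple bond, indicated by the ending -yne.
Number the chain so that numbering from this end puts the carbonyl group at C-2 rather than C-6.
That gives the carbonyl at C-2; the triple bond between C-5 and C-6.
Assembling the pieces gives hept-5-yn-2-one.

hept-5-yn-2-one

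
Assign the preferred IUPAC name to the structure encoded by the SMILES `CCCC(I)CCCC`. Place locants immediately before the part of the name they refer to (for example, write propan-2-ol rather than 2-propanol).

4-iodooctane

The longest carbon chain is 8 atoms: the parent is octane.
Choose the numbering such that the substituent locant set {4} is lower than {5} at the first point of difference.
That gives an iodo group at C-4.
The name is 4-iodooctane.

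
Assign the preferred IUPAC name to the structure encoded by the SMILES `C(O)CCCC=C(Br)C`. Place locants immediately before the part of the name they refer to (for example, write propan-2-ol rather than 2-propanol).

6-bromohept-5-en-1-ol

The longest chain bearing the –OH group and the multiple bond is 7 carbons long (heptane).
An alcohol (–OH) is the principal characteristic group, giving the suffix -ol.
A C=C double bond in the chain gives the infix -ene-.
Choose the numbering such that numbering from this end puts the hydroxyl group at C-1 rather than C-7.
This places the hydroxyl at C-1; the double bond between C-5 and C-6; a bromo group at C-6.
Putting it together: 6-bromohept-5-en-1-ol.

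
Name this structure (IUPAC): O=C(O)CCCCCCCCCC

undecanoic acid

The longest chain bearing the –COOH group is 11 carbons long (undecane).
The principal characteristic group is a carboxylic acid (terminal –COOH), named with the suffix -oic acid.
The numbering direction is chosen so that the carboxylic acid carbon is C-1 by definition.
The name is undecanoic acid.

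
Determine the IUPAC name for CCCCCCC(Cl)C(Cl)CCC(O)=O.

4,5-dichloroundecanoic acid

Counting along the main chain through the –COOH group gives 11 carbons: the parent is undecane.
The highest-priority functional group is a carboxylic acid (terminal –COOH), so the name ends in -oic acid.
Choose the numbering such that the carboxylic acid carbon is C-1 by definition.
This places chloro groups at C-4 and C-5.
The name is 4,5-dichloroundecanoic acid.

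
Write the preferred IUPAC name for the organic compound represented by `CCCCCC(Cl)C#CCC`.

The longest carbon chain that includes the multiple bond has 10 carbons, so the parent hydride is decane.
There is one C≡C triple bond, indicated by the ending -yne.
The numbering direction is chosen so that numbering from this end puts the triple bond at C-3 rather than C-7.
With this numbering: the triple bond between C-3 and C-4; a chloro group at C-5.
Putting it together: 5-chlorodec-3-yne.

5-chlorodec-3-yne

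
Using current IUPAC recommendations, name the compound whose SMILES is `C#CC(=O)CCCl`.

Counting along the main chain through the carbonyl and the multiple bond gives 5 carbons: the parent is pentane.
The highest-priority functional group is a ketone (C=O on an internal carbon), so the name ends in -one.
The chain contains a C≡C triple bond, so the unsaturation ending is -yne.
Number the chain so that numbering from this end puts the triple bond at C-1 rather than C-4.
This places the carbonyl at C-3; the triple bond between C-1 and C-2; a chloro group at C-5.
The name is 5-chloropent-1-yn-3-one.

5-chloropent-1-yn-3-one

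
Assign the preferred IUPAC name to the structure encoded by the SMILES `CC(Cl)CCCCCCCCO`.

9-chlorodecan-1-ol

The longest carbon chain that includes the –OH group has 10 carbons, so the parent hydride is decane.
The principal characteristic group is an alcohol (–OH), named with the suffix -ol.
Choose the numbering such that numbering from this end puts the hydroxyl group at C-1 rather than C-10.
That gives the hydroxyl at C-1; a chloro group at C-9.
Putting it together: 9-chlorodecan-1-ol.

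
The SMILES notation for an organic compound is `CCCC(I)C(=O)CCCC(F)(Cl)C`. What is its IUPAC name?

The longest carbon chain that includes the carbonyl has 10 carbons, so the parent hydride is decane.
The highest-priority functional group is a ketone (C=O on an internal carbon), so the name ends in -one.
Number the chain so that numbering from this end puts the carbonyl group at C-5 rather than C-6.
That gives the carbonyl at C-5; a chloro group at C-9; a fluoro group at C-9; an iodo group at C-4.
The substituents are ordered alphabetically, ignoring any di-/tri- multipliers.
The name is 9-chloro-9-fluoro-4-iododecan-5-one.

9-chloro-9-fluoro-4-iododecan-5-one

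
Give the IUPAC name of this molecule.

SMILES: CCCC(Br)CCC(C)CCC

The longest continuous carbon chain has 10 atoms, so the parent hydride is decane.
The numbering direction is chosen so that the locant sets are identical either way, so the alphabetically earlier bromo substituent takes the lower locant (4 rather than 7).
That gives a bromo group at C-4; a methyl group at C-7.
Substituent prefixes are cited in alphabetical order (multiplying prefixes like di-/tri- are ignored for ordering).
Assembling the pieces gives 4-bromo-7-methyldecane.

4-bromo-7-methyldecane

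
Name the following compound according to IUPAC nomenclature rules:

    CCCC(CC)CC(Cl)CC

The parent chain contains 8 carbons (octane).
The numbering direction is chosen so that the substituent locant set {3,5} is lower than {4,6} at the first point of difference.
This places a chloro group at C-3; an ethyl group at C-5.
Substituent prefixes are cited in alphabetical order (multiplying prefixes like di-/tri- are ignored for ordering).
Putting it together: 3-chloro-5-ethyloctane.

3-chloro-5-ethyloctane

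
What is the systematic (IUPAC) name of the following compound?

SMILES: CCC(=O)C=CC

Counting along the main chain through the carbonyl and the multiple bond gives 6 carbons: the parent is hexane.
The highest-priority functional group is a ketone (C=O on an internal carbon), so the name ends in -one.
There is one C=C double bond, indicated by the ending -ene.
Choose the numbering such that numbering from this end puts the carbonyl group at C-3 rather than C-4.
With this numbering: the carbonyl at C-3; the double bond between C-4 and C-5.
Assembling the pieces gives hex-4-en-3-one.

hex-4-en-3-one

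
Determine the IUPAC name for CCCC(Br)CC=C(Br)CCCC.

5,8-dibromoundec-5-ene

The longest carbon chain that includes the multiple bond has 11 carbons, so the parent hydride is undecane.
The chain contains a C=C double bond, so the unsaturation ending is -ene.
Number the chain so that numbering from this end puts the double bond at C-5 rather than C-6.
That gives the double bond between C-5 and C-6; bromo groups at C-5 and C-8.
The name is 5,8-dibromoundec-5-ene.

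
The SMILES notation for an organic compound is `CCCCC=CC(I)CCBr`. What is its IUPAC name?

1-bromo-3-iodonon-4-ene

Counting along the main chain through the multiple bond gives 9 carbons: the parent is nonane.
The chain contains a C=C double bond, so the unsaturation ending is -ene.
The numbering direction is chosen so that numbering from this end puts the double bond at C-4 rather than C-5.
With this numbering: the double bond between C-4 and C-5; a bromo group at C-1; an iodo group at C-3.
The substituents are ordered alphabetically, ignoring any di-/tri- multipliers.
The name is 1-bromo-3-iodonon-4-ene.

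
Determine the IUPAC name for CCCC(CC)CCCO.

The longest carbon chain that includes the –OH group has 7 carbons, so the parent hydride is heptane.
The principal characteristic group is an alcohol (–OH), named with the suffix -ol.
Number the chain so that numbering from this end puts the hydroxyl group at C-1 rather than C-7.
With this numbering: the hydroxyl at C-1; an ethyl group at C-4.
Assembling the pieces gives 4-ethylheptan-1-ol.

4-ethylheptan-1-ol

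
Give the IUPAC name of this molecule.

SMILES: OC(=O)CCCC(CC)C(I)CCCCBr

10-bromo-5-ethyl-6-iododecanoic acid

The longest carbon chain that includes the –COOH group has 10 carbons, so the parent hydride is decane.
A carboxylic acid (terminal –COOH) is the principal characteristic group, giving the suffix -oic acid.
The numbering direction is chosen so that the carboxylic acid carbon is C-1 by definition.
With this numbering: a bromo group at C-10; an ethyl group at C-5; an iodo group at C-6.
Substituent prefixes are cited in alphabetical order (multiplying prefixes like di-/tri- are ignored for ordering).
The name is 10-bromo-5-ethyl-6-iododecanoic acid.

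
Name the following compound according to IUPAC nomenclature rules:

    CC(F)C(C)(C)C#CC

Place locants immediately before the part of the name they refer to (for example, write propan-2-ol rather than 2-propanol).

5-fluoro-4,4-dimethylhex-2-yne

The longest chain bearing the multiple bond is 6 carbons long (hexane).
There is one C≡C triple bond, indicated by the ending -yne.
Choose the numbering such that numbering from this end puts the triple bond at C-2 rather than C-4.
That gives the triple bond between C-2 and C-3; a fluoro group at C-5; two methyl groups at C-4.
Substituent prefixes are cited in alphabetical order (multiplying prefixes like di-/tri- are ignored for ordering).
The name is 5-fluoro-4,4-dimethylhex-2-yne.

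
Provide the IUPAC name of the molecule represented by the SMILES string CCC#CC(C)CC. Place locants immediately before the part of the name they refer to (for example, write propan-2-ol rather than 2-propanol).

5-methylhept-3-yne

The longest chain bearing the multiple bond is 7 carbons long (heptane).
There is one C≡C triple bond, indicated by the ending -yne.
The numbering direction is chosen so that numbering from this end puts the triple bond at C-3 rather than C-4.
That gives the triple bond between C-3 and C-4; a methyl group at C-5.
Putting it together: 5-methylhept-3-yne.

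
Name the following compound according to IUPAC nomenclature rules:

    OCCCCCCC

Counting along the main chain through the –OH group gives 7 carbons: the parent is heptane.
The principal characteristic group is an alcohol (–OH), named with the suffix -ol.
The numbering direction is chosen so that numbering from this end puts the hydroxyl group at C-1 rather than C-7.
That gives the hydroxyl at C-1.
Assembling the pieces gives heptan-1-ol.

heptan-1-ol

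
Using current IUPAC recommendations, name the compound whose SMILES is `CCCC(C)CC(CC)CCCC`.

6-ethyl-4-methyldecane

The longest continuous carbon chain has 10 atoms, so the parent hydride is decane.
The numbering direction is chosen so that the substituent locant set {4,6} is lower than {5,7} at the first point of difference.
This places an ethyl group at C-6; a methyl group at C-4.
The substituents are ordered alphabetically, ignoring any di-/tri- multipliers.
Putting it together: 6-ethyl-4-methyldecane.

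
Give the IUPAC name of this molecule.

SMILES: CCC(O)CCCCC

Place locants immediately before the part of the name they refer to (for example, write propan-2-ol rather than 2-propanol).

Counting along the main chain through the –OH group gives 8 carbons: the parent is octane.
The principal characteristic group is an alcohol (–OH), named with the suffix -ol.
Choose the numbering such that numbering from this end puts the hydroxyl group at C-3 rather than C-6.
This places the hydroxyl at C-3.
Assembling the pieces gives octan-3-ol.

octan-3-ol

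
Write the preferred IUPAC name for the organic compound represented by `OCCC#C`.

but-3-yn-1-ol

The longest carbon chain that includes the –OH group and the multiple bond has 4 carbons, so the parent hydride is butane.
An alcohol (–OH) is the principal characteristic group, giving the suffix -ol.
A C≡C triple bond in the chain gives the infix -yne-.
Number the chain so that numbering from this end puts the hydroxyl group at C-1 rather than C-4.
That gives the hydroxyl at C-1; the triple bond between C-3 and C-4.
Putting it together: but-3-yn-1-ol.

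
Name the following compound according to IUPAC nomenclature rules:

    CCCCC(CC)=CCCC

5-ethylnon-4-ene

Counting along the main chain through the multiple bond gives 9 carbons: the parent is nonane.
The chain contains a C=C double bond, so the unsaturation ending is -ene.
Choose the numbering such that numbering from this end puts the double bond at C-4 rather than C-5.
This places the double bond between C-4 and C-5; an ethyl group at C-5.
Assembling the pieces gives 5-ethylnon-4-ene.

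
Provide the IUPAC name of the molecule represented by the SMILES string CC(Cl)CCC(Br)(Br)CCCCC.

The longest continuous carbon chain has 10 atoms, so the parent hydride is decane.
Choose the numbering such that the substituent locant set {2,5,5} is lower than {6,6,9} at the first point of difference.
That gives two bromo groups at C-5; a chloro group at C-2.
The substituents are ordered alphabetically, ignoring any di-/tri- multipliers.
The name is 5,5-dibromo-2-chlorodecane.

5,5-dibromo-2-chlorodecane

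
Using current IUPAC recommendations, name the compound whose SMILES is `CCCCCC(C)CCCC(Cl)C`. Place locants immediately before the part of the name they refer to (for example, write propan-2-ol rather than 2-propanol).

2-chloro-6-methylundecane

The longest continuous carbon chain has 11 atoms, so the parent hydride is undecane.
Number the chain so that the substituent locant set {2,6} is lower than {6,10} at the first point of difference.
That gives a chloro group at C-2; a methyl group at C-6.
Prefixes are listed alphabetically: chloro, methyl.
Putting it together: 2-chloro-6-methylundecane.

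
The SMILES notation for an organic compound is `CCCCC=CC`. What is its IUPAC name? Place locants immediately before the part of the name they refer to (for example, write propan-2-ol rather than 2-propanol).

hept-2-ene

Counting along the main chain through the multiple bond gives 7 carbons: the parent is heptane.
There is one C=C double bond, indicated by the ending -ene.
Choose the numbering such that numbering from this end puts the double bond at C-2 rather than C-5.
That gives the double bond between C-2 and C-3.
The name is hept-2-ene.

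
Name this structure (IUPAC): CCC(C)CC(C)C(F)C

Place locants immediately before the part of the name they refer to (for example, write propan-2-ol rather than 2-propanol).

2-fluoro-3,5-dimethylheptane

The longest carbon chain is 7 atoms: the parent is heptane.
The numbering direction is chosen so that the substituent locant set {2,3,5} is lower than {3,5,6} at the first point of difference.
This places a fluoro group at C-2; methyl groups at C-3 and C-5.
Substituent prefixes are cited in alphabetical order (multiplying prefixes like di-/tri- are ignored for ordering).
Putting it together: 2-fluoro-3,5-dimethylheptane.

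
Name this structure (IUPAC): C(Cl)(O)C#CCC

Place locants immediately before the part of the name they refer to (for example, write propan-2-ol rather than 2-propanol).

The longest chain bearing the –OH group and the multiple bond is 5 carbons long (pentane).
An alcohol (–OH) is the principal characteristic group, giving the suffix -ol.
There is one C≡C triple bond, indicated by the ending -yne.
Number the chain so that numbering from this end puts the hydroxyl group at C-1 rather than C-5.
That gives the hydroxyl at C-1; the triple bond between C-2 and C-3; a chloro group at C-1.
The name is 1-chloropent-2-yn-1-ol.

1-chloropent-2-yn-1-ol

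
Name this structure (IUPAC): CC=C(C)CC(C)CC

3,5-dimethylhept-2-ene

Counting along the main chain through the multiple bond gives 7 carbons: the parent is heptane.
A C=C double bond in the chain gives the infix -ene-.
Number the chain so that numbering from this end puts the double bond at C-2 rather than C-5.
This places the double bond between C-2 and C-3; methyl groups at C-3 and C-5.
Assembling the pieces gives 3,5-dimethylhept-2-ene.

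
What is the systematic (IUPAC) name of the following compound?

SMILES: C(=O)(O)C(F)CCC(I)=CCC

Counting along the main chain through the –COOH group and the multiple bond gives 8 carbons: the parent is octane.
The principal characteristic group is a carboxylic acid (terminal –COOH), named with the suffix -oic acid.
A C=C double bond in the chain gives the infix -ene-.
Number the chain so that the carboxylic acid carbon is C-1 by definition.
With this numbering: the double bond between C-5 and C-6; a fluoro group at C-2; an iodo group at C-5.
The substituents are ordered alphabetically, ignoring any di-/tri- multipliers.
Putting it together: 2-fluoro-5-iodooct-5-enoic acid.

2-fluoro-5-iodooct-5-enoic acid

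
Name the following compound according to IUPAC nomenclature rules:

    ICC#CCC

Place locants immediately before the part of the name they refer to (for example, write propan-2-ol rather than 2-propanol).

The longest chain bearing the multiple bond is 5 carbons long (pentane).
There is one C≡C triple bond, indicated by the ending -yne.
Choose the numbering such that numbering from this end puts the triple bond at C-2 rather than C-3.
That gives the triple bond between C-2 and C-3; an iodo group at C-1.
Assembling the pieces gives 1-iodopent-2-yne.

1-iodopent-2-yne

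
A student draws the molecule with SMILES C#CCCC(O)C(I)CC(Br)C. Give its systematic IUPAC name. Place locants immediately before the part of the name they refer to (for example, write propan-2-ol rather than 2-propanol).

The longest carbon chain that includes the –OH group and the multiple bond has 9 carbons, so the parent hydride is nonane.
The principal characteristic group is an alcohol (–OH), named with the suffix -ol.
The chain contains a C≡C triple bond, so the unsaturation ending is -yne.
Choose the numbering such that numbering from this end puts the triple bond at C-1 rather than C-8.
With this numbering: the hydroxyl at C-5; the triple bond between C-1 and C-2; a bromo group at C-8; an iodo group at C-6.
Prefixes are listed alphabetically: bromo, iodo.
The name is 8-bromo-6-iodonon-1-yn-5-ol.

8-bromo-6-iodonon-1-yn-5-ol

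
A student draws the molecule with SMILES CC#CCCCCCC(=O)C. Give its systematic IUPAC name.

The longest carbon chain that includes the carbonyl and the multiple bond has 10 carbons, so the parent hydride is decane.
A ketone (C=O on an internal carbon) is the principal characteristic group, giving the suffix -one.
The chain contains a C≡C triple bond, so the unsaturation ending is -yne.
The numbering direction is chosen so that numbering from this end puts the carbonyl group at C-2 rather than C-9.
That gives the carbonyl at C-2; the triple bond between C-8 and C-9.
The name is dec-8-yn-2-one.

dec-8-yn-2-one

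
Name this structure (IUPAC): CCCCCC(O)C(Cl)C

The longest chain bearing the –OH group is 8 carbons long (octane).
An alcohol (–OH) is the principal characteristic group, giving the suffix -ol.
The numbering direction is chosen so that numbering from this end puts the hydroxyl group at C-3 rather than C-6.
That gives the hydroxyl at C-3; a chloro group at C-2.
Putting it together: 2-chlorooctan-3-ol.

2-chlorooctan-3-ol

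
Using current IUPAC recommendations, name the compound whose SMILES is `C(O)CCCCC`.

hexan-1-ol

Counting along the main chain through the –OH group gives 6 carbons: the parent is hexane.
An alcohol (–OH) is the principal characteristic group, giving the suffix -ol.
Choose the numbering such that numbering from this end puts the hydroxyl group at C-1 rather than C-6.
With this numbering: the hydroxyl at C-1.
The name is hexan-1-ol.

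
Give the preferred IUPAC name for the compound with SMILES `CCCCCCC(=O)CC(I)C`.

2-iododecan-4-one

Counting along the main chain through the carbonyl gives 10 carbons: the parent is decane.
The highest-priority functional group is a ketone (C=O on an internal carbon), so the name ends in -one.
Number the chain so that numbering from this end puts the carbonyl group at C-4 rather than C-7.
With this numbering: the carbonyl at C-4; an iodo group at C-2.
Assembling the pieces gives 2-iododecan-4-one.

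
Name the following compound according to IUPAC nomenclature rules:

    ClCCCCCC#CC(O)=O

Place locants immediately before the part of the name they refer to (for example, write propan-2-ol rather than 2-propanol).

8-chlorooct-2-ynoic acid

The longest chain bearing the –COOH group and the multiple bond is 8 carbons long (octane).
The highest-priority functional group is a carboxylic acid (terminal –COOH), so the name ends in -oic acid.
The chain contains a C≡C triple bond, so the unsaturation ending is -yne.
Choose the numbering such that the carboxylic acid carbon is C-1 by definition.
This places the triple bond between C-2 and C-3; a chloro group at C-8.
The name is 8-chlorooct-2-ynoic acid.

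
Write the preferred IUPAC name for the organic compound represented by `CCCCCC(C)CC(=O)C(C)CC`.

The longest carbon chain that includes the carbonyl has 11 carbons, so the parent hydride is undecane.
The highest-priority functional group is a ketone (C=O on an internal carbon), so the name ends in -one.
Number the chain so that numbering from this end puts the carbonyl group at C-4 rather than C-8.
That gives the carbonyl at C-4; methyl groups at C-3 and C-6.
Assembling the pieces gives 3,6-dimethylundecan-4-one.

3,6-dimethylundecan-4-one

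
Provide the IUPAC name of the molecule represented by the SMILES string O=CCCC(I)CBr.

Counting along the main chain through the –CHO group gives 5 carbons: the parent is pentane.
The principal characteristic group is an aldehyde (terminal –CHO), named with the suffix -al.
Choose the numbering such that the aldehyde carbon is C-1 by definition.
That gives a bromo group at C-5; an iodo group at C-4.
The substituents are ordered alphabetically, ignoring any di-/tri- multipliers.
The name is 5-bromo-4-iodopentanal.

5-bromo-4-iodopentanal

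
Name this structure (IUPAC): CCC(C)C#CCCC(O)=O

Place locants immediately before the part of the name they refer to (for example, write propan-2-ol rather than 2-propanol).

Counting along the main chain through the –COOH group and the multiple bond gives 8 carbons: the parent is octane.
The principal characteristic group is a carboxylic acid (terminal –COOH), named with the suffix -oic acid.
A C≡C triple bond in the chain gives the infix -yne-.
Choose the numbering such that the carboxylic acid carbon is C-1 by definition.
With this numbering: the triple bond between C-4 and C-5; a methyl group at C-6.
Assembling the pieces gives 6-methyloct-4-ynoic acid.

6-methyloct-4-ynoic acid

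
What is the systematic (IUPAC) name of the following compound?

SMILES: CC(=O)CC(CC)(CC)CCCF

4,4-diethyl-7-fluoroheptan-2-one

Counting along the main chain through the carbonyl gives 7 carbons: the parent is heptane.
The principal characteristic group is a ketone (C=O on an internal carbon), named with the suffix -one.
The numbering direction is chosen so that numbering from this end puts the carbonyl group at C-2 rather than C-6.
This places the carbonyl at C-2; two ethyl groups at C-4; a fluoro group at C-7.
Substituent prefixes are cited in alphabetical order (multiplying prefixes like di-/tri- are ignored for ordering).
Assembling the pieces gives 4,4-diethyl-7-fluoroheptan-2-one.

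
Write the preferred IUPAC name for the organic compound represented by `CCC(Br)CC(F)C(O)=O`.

Counting along the main chain through the –COOH group gives 6 carbons: the parent is hexane.
A carboxylic acid (terminal –COOH) is the principal characteristic group, giving the suffix -oic acid.
The numbering direction is chosen so that the carboxylic acid carbon is C-1 by definition.
With this numbering: a bromo group at C-4; a fluoro group at C-2.
The substituents are ordered alphabetically, ignoring any di-/tri- multipliers.
The name is 4-bromo-2-fluorohexanoic acid.

4-bromo-2-fluorohexanoic acid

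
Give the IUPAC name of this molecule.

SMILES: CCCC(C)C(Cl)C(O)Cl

1,2-dichloro-3-methylhexan-1-ol

The longest carbon chain that includes the –OH group has 6 carbons, so the parent hydride is hexane.
The highest-priority functional group is an alcohol (–OH), so the name ends in -ol.
The numbering direction is chosen so that numbering from this end puts the hydroxyl group at C-1 rather than C-6.
That gives the hydroxyl at C-1; chloro groups at C-1 and C-2; a methyl group at C-3.
The substituents are ordered alphabetically, ignoring any di-/tri- multipliers.
Assembling the pieces gives 1,2-dichloro-3-methylhexan-1-ol.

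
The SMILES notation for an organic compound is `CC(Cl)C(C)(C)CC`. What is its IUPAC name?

2-chloro-3,3-dimethylpentane

The longest continuous carbon chain has 5 atoms, so the parent hydride is pentane.
Choose the numbering such that the substituent locant set {2,3,3} is lower than {3,3,4} at the first point of difference.
That gives a chloro group at C-2; two methyl groups at C-3.
Substituent prefixes are cited in alphabetical order (multiplying prefixes like di-/tri- are ignored for ordering).
Assembling the pieces gives 2-chloro-3,3-dimethylpentane.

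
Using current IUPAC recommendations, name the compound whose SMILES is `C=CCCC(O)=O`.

pent-4-enoic acid

The longest chain bearing the –COOH group and the multiple bond is 5 carbons long (pentane).
The principal characteristic group is a carboxylic acid (terminal –COOH), named with the suffix -oic acid.
The chain contains a C=C double bond, so the unsaturation ending is -ene.
Number the chain so that the carboxylic acid carbon is C-1 by definition.
That gives the double bond between C-4 and C-5.
Assembling the pieces gives pent-4-enoic acid.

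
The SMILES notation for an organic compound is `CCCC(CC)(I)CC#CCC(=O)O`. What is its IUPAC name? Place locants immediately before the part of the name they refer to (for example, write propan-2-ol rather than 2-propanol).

The longest chain bearing the –COOH group and the multiple bond is 9 carbons long (nonane).
The highest-priority functional group is a carboxylic acid (terminal –COOH), so the name ends in -oic acid.
A C≡C triple bond in the chain gives the infix -yne-.
Choose the numbering such that the carboxylic acid carbon is C-1 by definition.
With this numbering: the triple bond between C-3 and C-4; an ethyl group at C-6; an iodo group at C-6.
The substituents are ordered alphabetically, ignoring any di-/tri- multipliers.
Putting it together: 6-ethyl-6-iodonon-3-ynoic acid.

6-ethyl-6-iodonon-3-ynoic acid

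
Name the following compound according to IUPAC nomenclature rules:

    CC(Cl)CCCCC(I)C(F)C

8-chloro-2-fluoro-3-iodononane

The longest continuous carbon chain has 9 atoms, so the parent hydride is nonane.
Number the chain so that the substituent locant set {2,3,8} is lower than {2,7,8} at the first point of difference.
That gives a chloro group at C-8; a fluoro group at C-2; an iodo group at C-3.
The substituents are ordered alphabetically, ignoring any di-/tri- multipliers.
Assembling the pieces gives 8-chloro-2-fluoro-3-iodononane.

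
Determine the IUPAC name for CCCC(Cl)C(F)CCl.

The longest continuous carbon chain has 6 atoms, so the parent hydride is hexane.
The numbering direction is chosen so that the substituent locant set {1,2,3} is lower than {4,5,6} at the first point of difference.
This places chloro groups at C-1 and C-3; a fluoro group at C-2.
Substituent prefixes are cited in alphabetical order (multiplying prefixes like di-/tri- are ignored for ordering).
Assembling the pieces gives 1,3-dichloro-2-fluorohexane.

1,3-dichloro-2-fluorohexane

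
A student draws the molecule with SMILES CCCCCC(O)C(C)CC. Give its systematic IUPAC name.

The longest carbon chain that includes the –OH group has 9 carbons, so the parent hydride is nonane.
An alcohol (–OH) is the principal characteristic group, giving the suffix -ol.
Choose the numbering such that numbering from this end puts the hydroxyl group at C-4 rather than C-6.
This places the hydroxyl at C-4; a methyl group at C-3.
Assembling the pieces gives 3-methylnonan-4-ol.

3-methylnonan-4-ol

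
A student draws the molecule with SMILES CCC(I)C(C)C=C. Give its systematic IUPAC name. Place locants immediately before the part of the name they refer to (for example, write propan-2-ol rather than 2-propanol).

The longest carbon chain that includes the multiple bond has 6 carbons, so the parent hydride is hexane.
There is one C=C double bond, indicated by the ending -ene.
Number the chain so that numbering from this end puts the double bond at C-1 rather than C-5.
This places the double bond between C-1 and C-2; an iodo group at C-4; a methyl group at C-3.
The substituents are ordered alphabetically, ignoring any di-/tri- multipliers.
Assembling the pieces gives 4-iodo-3-methylhex-1-ene.

4-iodo-3-methylhex-1-ene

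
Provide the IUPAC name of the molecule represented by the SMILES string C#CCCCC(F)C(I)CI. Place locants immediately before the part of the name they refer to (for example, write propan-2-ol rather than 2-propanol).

6-fluoro-7,8-diiodooct-1-yne

Counting along the main chain through the multiple bond gives 8 carbons: the parent is octane.
The chain contains a C≡C triple bond, so the unsaturation ending is -yne.
Number the chain so that numbering from this end puts the triple bond at C-1 rather than C-7.
With this numbering: the triple bond between C-1 and C-2; a fluoro group at C-6; iodo groups at C-7 and C-8.
Prefixes are listed alphabetically: fluoro, iodo.
Putting it together: 6-fluoro-7,8-diiodooct-1-yne.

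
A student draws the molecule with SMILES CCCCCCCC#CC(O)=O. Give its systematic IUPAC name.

dec-2-ynoic acid

The longest carbon chain that includes the –COOH group and the multiple bond has 10 carbons, so the parent hydride is decane.
The principal characteristic group is a carboxylic acid (terminal –COOH), named with the suffix -oic acid.
There is one C≡C triple bond, indicated by the ending -yne.
Number the chain so that the carboxylic acid carbon is C-1 by definition.
With this numbering: the triple bond between C-2 and C-3.
Assembling the pieces gives dec-2-ynoic acid.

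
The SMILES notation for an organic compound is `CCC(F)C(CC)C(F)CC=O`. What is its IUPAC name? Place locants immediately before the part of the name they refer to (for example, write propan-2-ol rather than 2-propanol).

The longest chain bearing the –CHO group is 7 carbons long (heptane).
An aldehyde (terminal –CHO) is the principal characteristic group, giving the suffix -al.
The numbering direction is chosen so that the aldehyde carbon is C-1 by definition.
With this numbering: an ethyl group at C-4; fluoro groups at C-3 and C-5.
Prefixes are listed alphabetically: ethyl, fluoro.
The name is 4-ethyl-3,5-difluoroheptanal.

4-ethyl-3,5-difluoroheptanal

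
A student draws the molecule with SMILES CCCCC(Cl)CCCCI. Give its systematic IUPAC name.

The parent chain contains 9 carbons (nonane).
The numbering direction is chosen so that the substituent locant set {1,5} is lower than {5,9} at the first point of difference.
This places a chloro group at C-5; an iodo group at C-1.
Prefixes are listed alphabetically: chloro, iodo.
Putting it together: 5-chloro-1-iodononane.

5-chloro-1-iodononane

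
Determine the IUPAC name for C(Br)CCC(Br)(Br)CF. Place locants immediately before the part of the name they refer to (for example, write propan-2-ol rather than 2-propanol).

The parent chain contains 5 carbons (pentane).
The numbering direction is chosen so that the substituent locant set {1,2,2,5} is lower than {1,4,4,5} at the first point of difference.
This places bromo groups at C-2 (×2) and C-5; a fluoro group at C-1.
Substituent prefixes are cited in alphabetical order (multiplying prefixes like di-/tri- are ignored for ordering).
The name is 2,2,5-tribromo-1-fluoropentane.

2,2,5-tribromo-1-fluoropentane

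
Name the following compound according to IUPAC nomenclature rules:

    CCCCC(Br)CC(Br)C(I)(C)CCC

The parent chain contains 11 carbons (undecane).
Choose the numbering such that the substituent locant set {4,4,5,7} is lower than {5,7,8,8} at the first point of difference.
That gives bromo groups at C-5 and C-7; an iodo group at C-4; a methyl group at C-4.
The substituents are ordered alphabetically, ignoring any di-/tri- multipliers.
The name is 5,7-dibromo-4-iodo-4-methylundecane.

5,7-dibromo-4-iodo-4-methylundecane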